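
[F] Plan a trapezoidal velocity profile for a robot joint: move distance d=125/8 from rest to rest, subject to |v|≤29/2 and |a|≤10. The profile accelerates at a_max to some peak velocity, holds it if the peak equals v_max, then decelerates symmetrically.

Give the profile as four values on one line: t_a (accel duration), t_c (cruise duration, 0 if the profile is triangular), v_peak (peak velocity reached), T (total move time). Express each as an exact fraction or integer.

t_a=5/4 t_c=0 v_peak=25/2 T=5/2

(v_max)²/a_max = (29/2)²/10 = 841/40
125/8 < 841/40 ⇒ no cruise
v_peak = √(125/8·10) = √(625/4) = 25/2
t_a = (25/2)/10 = 5/4; t_c = 0
T = 2·5/4 = 5/2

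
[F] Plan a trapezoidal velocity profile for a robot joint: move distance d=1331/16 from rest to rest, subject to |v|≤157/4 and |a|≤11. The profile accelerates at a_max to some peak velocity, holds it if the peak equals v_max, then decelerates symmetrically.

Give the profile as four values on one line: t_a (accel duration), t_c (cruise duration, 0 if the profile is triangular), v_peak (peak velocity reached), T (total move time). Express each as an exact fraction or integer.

t_a=11/4 t_c=0 v_peak=121/4 T=11/2

(v_max)²/a_max = (157/4)²/11 = 24649/176
1331/16 < 24649/176 → triangular
v_peak = √(1331/16·11) = √(14641/16) = 121/4
t_a = (121/4)/11 = 11/4; t_c = 0
T = 2·11/4 = 11/2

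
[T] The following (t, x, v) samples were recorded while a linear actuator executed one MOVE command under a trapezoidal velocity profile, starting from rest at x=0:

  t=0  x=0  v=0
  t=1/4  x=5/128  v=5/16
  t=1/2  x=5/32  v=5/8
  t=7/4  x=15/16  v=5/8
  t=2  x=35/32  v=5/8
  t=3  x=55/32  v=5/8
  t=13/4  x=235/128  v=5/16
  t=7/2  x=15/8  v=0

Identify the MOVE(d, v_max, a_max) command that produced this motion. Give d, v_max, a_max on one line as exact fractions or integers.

d=15/8 v_max=5/8 a_max=5/4

final state: t=7/2, x=15/8, v=0 → d = 15/8
a_max = (5/16−0)/(1/4−0) = 5/4
max v = 5/8 over t∈[1/2,3] → v_max = 5/8
check: 5/8·(1/2+5/2) = 15/8 ✓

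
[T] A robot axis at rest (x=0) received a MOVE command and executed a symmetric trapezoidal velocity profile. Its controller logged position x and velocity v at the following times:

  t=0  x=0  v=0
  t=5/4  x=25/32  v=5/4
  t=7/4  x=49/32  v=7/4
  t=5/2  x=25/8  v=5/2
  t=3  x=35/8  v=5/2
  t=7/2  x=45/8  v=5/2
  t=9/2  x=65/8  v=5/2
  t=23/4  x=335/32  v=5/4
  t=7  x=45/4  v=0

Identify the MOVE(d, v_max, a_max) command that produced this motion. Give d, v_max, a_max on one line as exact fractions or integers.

final state: t=7, x=45/4, v=0 → d = 45/4
a_max = (5/4−0)/(5/4−0) = 1
max v = 5/2 over t∈[5/2,9/2] → v_max = 5/2
check: 5/2·(5/2+2) = 45/4 ✓

d=45/4 v_max=5/2 a_max=1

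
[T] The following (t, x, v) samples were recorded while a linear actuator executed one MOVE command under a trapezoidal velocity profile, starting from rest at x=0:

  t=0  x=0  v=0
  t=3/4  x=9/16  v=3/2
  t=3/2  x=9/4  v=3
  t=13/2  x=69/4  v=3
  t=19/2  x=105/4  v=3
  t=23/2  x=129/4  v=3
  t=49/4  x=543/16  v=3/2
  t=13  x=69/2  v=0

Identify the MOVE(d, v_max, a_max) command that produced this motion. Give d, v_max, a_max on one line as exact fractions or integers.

final state: t=13, x=69/2, v=0 → d = 69/2
a_max = (3/2−0)/(3/4−0) = 2
max v = 3 over t∈[3/2,23/2] → v_max = 3
check: 3·(3/2+10) = 69/2 ✓

d=69/2 v_max=3 a_max=2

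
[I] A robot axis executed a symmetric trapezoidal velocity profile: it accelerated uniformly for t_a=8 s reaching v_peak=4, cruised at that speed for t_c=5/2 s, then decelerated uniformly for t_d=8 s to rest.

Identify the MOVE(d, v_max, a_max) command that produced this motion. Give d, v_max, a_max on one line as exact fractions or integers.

a_max = 4/8 = 1/2
d_a = ½·4·8 = 16; d_c = 4·5/2 = 10
d = 2·16 + 10 = 42
t_c = 5/2 > 0 → v_max = v_peak = 4

d=42 v_max=4 a_max=1/2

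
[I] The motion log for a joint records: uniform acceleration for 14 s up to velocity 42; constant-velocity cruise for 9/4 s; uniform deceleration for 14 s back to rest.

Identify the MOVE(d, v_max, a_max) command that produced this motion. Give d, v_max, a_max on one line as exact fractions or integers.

a_max = 42/14 = 3
d_a = ½·42·14 = 294; d_c = 42·9/4 = 189/2
d = 2·294 + 189/2 = 1365/2
t_c = 9/4 > 0 → v_max = v_peak = 42

d=1365/2 v_max=42 a_max=3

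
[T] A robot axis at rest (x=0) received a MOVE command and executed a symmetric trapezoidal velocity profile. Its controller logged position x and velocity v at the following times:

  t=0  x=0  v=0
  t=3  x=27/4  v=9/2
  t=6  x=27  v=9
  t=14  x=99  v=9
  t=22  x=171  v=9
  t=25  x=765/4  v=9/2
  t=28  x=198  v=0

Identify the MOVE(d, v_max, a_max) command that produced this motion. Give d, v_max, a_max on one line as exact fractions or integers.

d=198 v_max=9 a_max=3/2

final state: t=28, x=198, v=0 → d = 198
a_max = (9/2−0)/(3−0) = 3/2
max v = 9 over t∈[6,22] → v_max = 9
check: 9·(6+16) = 198 ✓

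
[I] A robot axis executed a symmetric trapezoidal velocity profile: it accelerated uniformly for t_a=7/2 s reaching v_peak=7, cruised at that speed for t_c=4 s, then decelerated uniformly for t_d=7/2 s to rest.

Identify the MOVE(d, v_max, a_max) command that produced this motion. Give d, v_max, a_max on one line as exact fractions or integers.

d=105/2 v_max=7 a_max=2

a_max = 7/(7/2) = 2
d_a = ½·7·7/2 = 49/4; d_c = 7·4 = 28
d = 2·49/4 + 28 = 105/2
t_c = 4 > 0 ⇒ limit active, v_max = 7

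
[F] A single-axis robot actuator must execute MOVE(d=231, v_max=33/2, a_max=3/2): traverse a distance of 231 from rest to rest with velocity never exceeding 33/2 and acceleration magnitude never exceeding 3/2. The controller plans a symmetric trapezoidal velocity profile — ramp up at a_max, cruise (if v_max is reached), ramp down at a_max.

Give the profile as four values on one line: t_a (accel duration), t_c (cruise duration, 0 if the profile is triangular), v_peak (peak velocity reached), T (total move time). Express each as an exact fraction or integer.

v_max²/a_max = (33/2)²/(3/2) = 363/2
231 ≥ 363/2 ⇒ cruise phase
t_a = (33/2)/(3/2) = 11; v_peak = 33/2
d_cruise = 231 − 363/2 = 99/2; t_c = (99/2)/(33/2) = 3
T = 2·11 + 3 = 25

t_a=11 t_c=3 v_peak=33/2 T=25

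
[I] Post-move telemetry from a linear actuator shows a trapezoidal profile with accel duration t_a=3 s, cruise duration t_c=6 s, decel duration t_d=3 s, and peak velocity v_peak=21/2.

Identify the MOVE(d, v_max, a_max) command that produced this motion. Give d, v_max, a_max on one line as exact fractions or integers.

d=189/2 v_max=21/2 a_max=7/2

a_max = (21/2)/3 = 7/2
d_a = ½·21/2·3 = 63/4; d_c = 21/2·6 = 63
d = 2·63/4 + 63 = 189/2
t_c = 6 > 0 ⇒ limit active, v_max = 21/2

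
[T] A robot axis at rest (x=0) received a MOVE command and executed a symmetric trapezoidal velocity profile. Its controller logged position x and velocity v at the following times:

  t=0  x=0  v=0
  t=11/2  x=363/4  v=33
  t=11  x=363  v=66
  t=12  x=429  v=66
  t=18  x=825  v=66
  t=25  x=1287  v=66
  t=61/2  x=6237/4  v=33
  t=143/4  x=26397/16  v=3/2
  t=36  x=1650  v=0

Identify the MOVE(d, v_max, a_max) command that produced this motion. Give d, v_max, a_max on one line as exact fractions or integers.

final state: t=36, x=1650, v=0 → d = 1650
a_max = (33−0)/(11/2−0) = 6
max v = 66 over t∈[11,25] → v_max = 66
check: 66·(11+14) = 1650 ✓

d=1650 v_max=66 a_max=6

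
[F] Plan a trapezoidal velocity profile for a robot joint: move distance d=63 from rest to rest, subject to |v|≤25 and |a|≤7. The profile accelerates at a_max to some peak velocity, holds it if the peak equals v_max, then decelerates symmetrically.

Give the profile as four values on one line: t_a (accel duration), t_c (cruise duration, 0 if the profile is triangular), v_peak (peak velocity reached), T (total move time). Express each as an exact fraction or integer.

t_a=3 t_c=0 v_peak=21 T=6

vₘ²/aₘ = 25²/7 = 625/7
63 < 625/7 → triangular
v_peak = √(63·7) = √441 = 21
t_a = 21/7 = 3; t_c = 0
T = 2·3 = 6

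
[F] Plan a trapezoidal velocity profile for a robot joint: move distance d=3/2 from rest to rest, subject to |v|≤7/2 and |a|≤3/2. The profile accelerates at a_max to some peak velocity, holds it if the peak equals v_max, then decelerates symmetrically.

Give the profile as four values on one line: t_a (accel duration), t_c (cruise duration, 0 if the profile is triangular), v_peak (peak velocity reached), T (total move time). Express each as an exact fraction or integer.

t_a=1 t_c=0 v_peak=3/2 T=2

(v_max)²/a_max = (7/2)²/(3/2) = 49/6
3/2 < 49/6 → triangular
v_peak = √(3/2·3/2) = √(9/4) = 3/2
t_a = (3/2)/(3/2) = 1; t_c = 0
T = 2·1 = 2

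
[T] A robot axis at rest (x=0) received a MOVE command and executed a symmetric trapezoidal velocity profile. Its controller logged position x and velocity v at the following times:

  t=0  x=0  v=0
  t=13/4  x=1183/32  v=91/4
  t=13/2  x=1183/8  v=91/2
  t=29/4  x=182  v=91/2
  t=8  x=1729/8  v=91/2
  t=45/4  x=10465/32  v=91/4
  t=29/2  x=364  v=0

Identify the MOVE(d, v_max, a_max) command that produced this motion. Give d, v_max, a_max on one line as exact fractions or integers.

d=364 v_max=91/2 a_max=7

final state: t=29/2, x=364, v=0 → d = 364
a_max = (91/4−0)/(13/4−0) = 7
max v = 91/2 over t∈[13/2,8] → v_max = 91/2
check: 91/2·(13/2+3/2) = 364 ✓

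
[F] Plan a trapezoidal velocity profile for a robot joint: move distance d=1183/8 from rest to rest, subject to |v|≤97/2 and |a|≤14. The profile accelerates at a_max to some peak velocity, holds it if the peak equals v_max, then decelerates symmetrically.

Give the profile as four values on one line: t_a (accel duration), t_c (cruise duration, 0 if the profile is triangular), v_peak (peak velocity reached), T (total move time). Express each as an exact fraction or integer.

(v_max)²/a_max = (97/2)²/14 = 9409/56
1183/8 < 9409/56 so t_c = 0
v_peak = √(1183/8·14) = √(8281/4) = 91/2
t_a = (91/2)/14 = 13/4; t_c = 0
T = 2·13/4 = 13/2

t_a=13/4 t_c=0 v_peak=91/2 T=13/2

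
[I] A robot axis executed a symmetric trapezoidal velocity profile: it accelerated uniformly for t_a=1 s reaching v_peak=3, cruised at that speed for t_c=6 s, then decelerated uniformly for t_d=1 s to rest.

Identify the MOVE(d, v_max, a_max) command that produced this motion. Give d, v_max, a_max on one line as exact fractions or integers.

d=21 v_max=3 a_max=3

a_max = 3/1 = 3
d_a = ½·3·1 = 3/2; d_c = 3·6 = 18
d = 2·3/2 + 18 = 21
t_c = 6 > 0 so v_max = 3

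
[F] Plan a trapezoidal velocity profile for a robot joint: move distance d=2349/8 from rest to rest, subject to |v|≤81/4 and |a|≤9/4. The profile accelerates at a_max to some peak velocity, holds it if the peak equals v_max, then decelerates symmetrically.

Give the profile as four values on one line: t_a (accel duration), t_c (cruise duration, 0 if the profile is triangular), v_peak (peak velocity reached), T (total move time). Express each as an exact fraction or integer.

t_a=9 t_c=11/2 v_peak=81/4 T=47/2

v_max²/a_max = (81/4)²/(9/4) = 729/4
2349/8 ≥ 729/4 so v_max reached
t_a = (81/4)/(9/4) = 9; v_peak = 81/4
d_cruise = 2349/8 − 729/4 = 891/8; t_c = (891/8)/(81/4) = 11/2
T = 2·9 + 11/2 = 47/2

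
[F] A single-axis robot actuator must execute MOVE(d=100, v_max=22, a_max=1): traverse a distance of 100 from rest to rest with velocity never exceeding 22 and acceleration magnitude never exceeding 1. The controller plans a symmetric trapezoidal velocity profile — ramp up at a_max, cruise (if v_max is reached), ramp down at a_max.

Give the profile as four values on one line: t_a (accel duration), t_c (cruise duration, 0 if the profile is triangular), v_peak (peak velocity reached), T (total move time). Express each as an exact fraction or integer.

(v_max)²/a_max = 22²/1 = 484
100 < 484 ⇒ no cruise
v_peak = √(100·1) = √100 = 10
t_a = 10/1 = 10; t_c = 0
T = 2·10 = 20

t_a=10 t_c=0 v_peak=10 T=20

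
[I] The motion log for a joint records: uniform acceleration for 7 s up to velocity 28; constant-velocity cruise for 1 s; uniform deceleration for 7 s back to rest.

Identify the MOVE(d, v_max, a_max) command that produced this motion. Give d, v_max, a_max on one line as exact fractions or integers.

d=224 v_max=28 a_max=4

a_max = 28/7 = 4
d_a = ½·28·7 = 98; d_c = 28·1 = 28
d = 2·98 + 28 = 224
t_c = 1 > 0 → v_max = v_peak = 28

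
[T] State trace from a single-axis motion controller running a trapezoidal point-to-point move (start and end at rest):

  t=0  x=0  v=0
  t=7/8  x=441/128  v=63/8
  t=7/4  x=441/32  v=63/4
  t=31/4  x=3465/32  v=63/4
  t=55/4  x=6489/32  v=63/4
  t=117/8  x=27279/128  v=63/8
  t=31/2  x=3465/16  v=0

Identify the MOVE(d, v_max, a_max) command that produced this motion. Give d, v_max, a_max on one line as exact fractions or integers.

final state: t=31/2, x=3465/16, v=0 → d = 3465/16
a_max = (63/8−0)/(7/8−0) = 9
max v = 63/4 over t∈[7/4,55/4] → v_max = 63/4
check: 63/4·(7/4+12) = 3465/16 ✓

d=3465/16 v_max=63/4 a_max=9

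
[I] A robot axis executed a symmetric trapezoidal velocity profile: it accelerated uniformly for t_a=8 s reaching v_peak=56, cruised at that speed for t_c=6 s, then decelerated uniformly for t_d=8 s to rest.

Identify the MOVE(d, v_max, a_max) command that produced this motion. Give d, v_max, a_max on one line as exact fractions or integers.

d=784 v_max=56 a_max=7

a_max = 56/8 = 7
d_a = ½·56·8 = 224; d_c = 56·6 = 336
d = 2·224 + 336 = 784
t_c = 6 > 0 ⇒ limit active, v_max = 56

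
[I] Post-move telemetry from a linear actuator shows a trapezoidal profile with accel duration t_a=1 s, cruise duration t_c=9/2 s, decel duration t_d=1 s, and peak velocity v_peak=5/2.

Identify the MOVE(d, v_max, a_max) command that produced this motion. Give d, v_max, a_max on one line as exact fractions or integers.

a_max = (5/2)/1 = 5/2
d_a = ½·5/2·1 = 5/4; d_c = 5/2·9/2 = 45/4
d = 2·5/4 + 45/4 = 55/4
t_c = 9/2 > 0 → v_max = v_peak = 5/2

d=55/4 v_max=5/2 a_max=5/2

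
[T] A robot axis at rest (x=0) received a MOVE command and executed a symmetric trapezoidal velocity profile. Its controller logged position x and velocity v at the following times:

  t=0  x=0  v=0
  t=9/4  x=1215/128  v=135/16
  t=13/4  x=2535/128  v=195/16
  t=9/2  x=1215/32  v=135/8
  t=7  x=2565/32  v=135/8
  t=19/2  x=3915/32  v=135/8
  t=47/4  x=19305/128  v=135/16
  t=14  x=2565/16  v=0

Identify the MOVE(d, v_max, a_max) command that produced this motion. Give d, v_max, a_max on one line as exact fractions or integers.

d=2565/16 v_max=135/8 a_max=15/4

final state: t=14, x=2565/16, v=0 → d = 2565/16
a_max = (135/16−0)/(9/4−0) = 15/4
max v = 135/8 over t∈[9/2,19/2] → v_max = 135/8
check: 135/8·(9/2+5) = 2565/16 ✓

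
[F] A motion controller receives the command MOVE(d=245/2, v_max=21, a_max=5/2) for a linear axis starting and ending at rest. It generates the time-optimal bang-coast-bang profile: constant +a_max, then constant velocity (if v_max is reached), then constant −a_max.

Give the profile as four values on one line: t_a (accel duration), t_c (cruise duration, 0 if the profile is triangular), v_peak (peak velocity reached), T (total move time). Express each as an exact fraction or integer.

t_a=7 t_c=0 v_peak=35/2 T=14

v_max²/a_max = 21²/(5/2) = 882/5
245/2 < 882/5 so t_c = 0
v_peak = √(245/2·5/2) = √(1225/4) = 35/2
t_a = (35/2)/(5/2) = 7; t_c = 0
T = 2·7 = 14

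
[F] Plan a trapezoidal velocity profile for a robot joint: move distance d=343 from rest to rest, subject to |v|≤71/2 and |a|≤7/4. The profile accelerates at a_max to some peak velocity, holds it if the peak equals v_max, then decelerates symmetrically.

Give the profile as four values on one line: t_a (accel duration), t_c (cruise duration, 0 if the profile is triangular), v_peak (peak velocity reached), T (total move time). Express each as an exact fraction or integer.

t_a=14 t_c=0 v_peak=49/2 T=28

vₘ²/aₘ = (71/2)²/(7/4) = 5041/7
343 < 5041/7 ⇒ no cruise
v_peak = √(343·7/4) = √(2401/4) = 49/2
t_a = (49/2)/(7/4) = 14; t_c = 0
T = 2·14 = 28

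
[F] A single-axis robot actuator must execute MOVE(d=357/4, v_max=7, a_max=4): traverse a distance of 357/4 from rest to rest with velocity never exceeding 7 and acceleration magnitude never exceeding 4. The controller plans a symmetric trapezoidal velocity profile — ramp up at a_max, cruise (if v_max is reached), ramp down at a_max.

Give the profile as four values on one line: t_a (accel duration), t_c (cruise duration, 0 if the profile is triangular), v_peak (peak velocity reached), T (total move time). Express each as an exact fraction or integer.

vₘ²/aₘ = 7²/4 = 49/4
357/4 ≥ 49/4 so v_max reached
t_a = 7/4; v_peak = 7
d_cruise = 357/4 − 49/4 = 77; t_c = 77/7 = 11
T = 2·7/4 + 11 = 29/2

t_a=7/4 t_c=11 v_peak=7 T=29/2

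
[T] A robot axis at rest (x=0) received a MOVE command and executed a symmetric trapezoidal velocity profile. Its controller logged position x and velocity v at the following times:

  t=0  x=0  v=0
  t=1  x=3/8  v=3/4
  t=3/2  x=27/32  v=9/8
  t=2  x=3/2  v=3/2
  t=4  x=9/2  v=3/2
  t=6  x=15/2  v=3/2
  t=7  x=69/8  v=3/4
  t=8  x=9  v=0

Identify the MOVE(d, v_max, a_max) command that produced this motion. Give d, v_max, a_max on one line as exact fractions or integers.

d=9 v_max=3/2 a_max=3/4

final state: t=8, x=9, v=0 → d = 9
a_max = (3/4−0)/(1−0) = 3/4
max v = 3/2 over t∈[2,6] → v_max = 3/2
check: 3/2·(2+4) = 9 ✓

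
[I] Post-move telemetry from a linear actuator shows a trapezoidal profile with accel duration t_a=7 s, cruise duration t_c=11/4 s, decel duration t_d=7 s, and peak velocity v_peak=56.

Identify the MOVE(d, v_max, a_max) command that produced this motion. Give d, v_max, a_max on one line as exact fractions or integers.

d=546 v_max=56 a_max=8

a_max = 56/7 = 8
d_a = ½·56·7 = 196; d_c = 56·11/4 = 154
d = 2·196 + 154 = 546
t_c = 11/4 > 0 ⇒ limit active, v_max = 56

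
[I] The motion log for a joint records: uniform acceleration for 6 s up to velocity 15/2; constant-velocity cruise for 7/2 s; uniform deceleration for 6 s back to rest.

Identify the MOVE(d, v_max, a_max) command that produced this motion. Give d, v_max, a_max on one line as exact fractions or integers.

d=285/4 v_max=15/2 a_max=5/4

a_max = (15/2)/6 = 5/4
d_a = ½·15/2·6 = 45/2; d_c = 15/2·7/2 = 105/4
d = 2·45/2 + 105/4 = 285/4
t_c = 7/2 > 0 so v_max = 15/2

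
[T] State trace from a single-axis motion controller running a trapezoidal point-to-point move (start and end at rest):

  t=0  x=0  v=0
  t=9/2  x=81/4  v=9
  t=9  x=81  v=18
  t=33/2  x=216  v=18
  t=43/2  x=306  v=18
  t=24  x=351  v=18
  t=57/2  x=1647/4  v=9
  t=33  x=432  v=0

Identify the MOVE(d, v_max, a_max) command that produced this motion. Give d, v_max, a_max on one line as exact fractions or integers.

d=432 v_max=18 a_max=2

final state: t=33, x=432, v=0 → d = 432
a_max = (9−0)/(9/2−0) = 2
max v = 18 over t∈[9,24] → v_max = 18
check: 18·(9+15) = 432 ✓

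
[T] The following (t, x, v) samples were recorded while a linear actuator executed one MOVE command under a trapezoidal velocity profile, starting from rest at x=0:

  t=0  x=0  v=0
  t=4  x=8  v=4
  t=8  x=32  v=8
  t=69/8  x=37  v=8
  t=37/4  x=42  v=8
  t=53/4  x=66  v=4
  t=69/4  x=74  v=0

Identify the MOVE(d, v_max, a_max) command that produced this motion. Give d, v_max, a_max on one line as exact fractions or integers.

d=74 v_max=8 a_max=1

final state: t=69/4, x=74, v=0 → d = 74
a_max = (4−0)/(4−0) = 1
max v = 8 over t∈[8,37/4] → v_max = 8
check: 8·(8+5/4) = 74 ✓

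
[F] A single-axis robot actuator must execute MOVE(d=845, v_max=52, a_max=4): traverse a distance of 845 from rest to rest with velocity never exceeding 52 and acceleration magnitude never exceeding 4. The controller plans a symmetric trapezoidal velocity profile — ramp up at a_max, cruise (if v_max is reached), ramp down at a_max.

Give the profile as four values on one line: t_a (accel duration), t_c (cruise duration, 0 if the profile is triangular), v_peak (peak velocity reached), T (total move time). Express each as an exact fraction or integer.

v_max²/a_max = 52²/4 = 676
845 ≥ 676 ⇒ cruise phase
t_a = 52/4 = 13; v_peak = 52
d_cruise = 845 − 676 = 169; t_c = 169/52 = 13/4
T = 2·13 + 13/4 = 117/4

t_a=13 t_c=13/4 v_peak=52 T=117/4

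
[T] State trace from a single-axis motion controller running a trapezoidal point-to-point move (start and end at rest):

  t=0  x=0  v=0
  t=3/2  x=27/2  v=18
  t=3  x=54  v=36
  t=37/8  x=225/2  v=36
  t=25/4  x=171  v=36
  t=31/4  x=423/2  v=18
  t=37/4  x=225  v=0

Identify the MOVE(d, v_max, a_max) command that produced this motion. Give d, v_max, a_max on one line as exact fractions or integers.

d=225 v_max=36 a_max=12

final state: t=37/4, x=225, v=0 → d = 225
a_max = (18−0)/(3/2−0) = 12
max v = 36 over t∈[3,25/4] → v_max = 36
check: 36·(3+13/4) = 225 ✓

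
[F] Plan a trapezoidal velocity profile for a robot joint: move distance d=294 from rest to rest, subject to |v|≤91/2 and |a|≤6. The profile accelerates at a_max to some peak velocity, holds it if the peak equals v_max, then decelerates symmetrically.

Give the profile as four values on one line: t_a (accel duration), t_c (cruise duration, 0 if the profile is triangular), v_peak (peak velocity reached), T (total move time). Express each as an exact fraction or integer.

v_max²/a_max = (91/2)²/6 = 8281/24
294 < 8281/24 so t_c = 0
v_peak = √(294·6) = √1764 = 42
t_a = 42/6 = 7; t_c = 0
T = 2·7 = 14

t_a=7 t_c=0 v_peak=42 T=14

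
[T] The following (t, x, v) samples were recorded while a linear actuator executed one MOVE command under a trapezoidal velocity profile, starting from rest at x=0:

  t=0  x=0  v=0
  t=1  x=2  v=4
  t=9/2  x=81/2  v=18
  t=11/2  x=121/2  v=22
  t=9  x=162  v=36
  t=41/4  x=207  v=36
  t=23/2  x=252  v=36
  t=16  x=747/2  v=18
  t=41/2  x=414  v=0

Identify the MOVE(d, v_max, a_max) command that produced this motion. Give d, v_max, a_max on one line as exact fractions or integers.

final state: t=41/2, x=414, v=0 → d = 414
a_max = (4−0)/(1−0) = 4
max v = 36 over t∈[9,23/2] → v_max = 36
check: 36·(9+5/2) = 414 ✓

d=414 v_max=36 a_max=4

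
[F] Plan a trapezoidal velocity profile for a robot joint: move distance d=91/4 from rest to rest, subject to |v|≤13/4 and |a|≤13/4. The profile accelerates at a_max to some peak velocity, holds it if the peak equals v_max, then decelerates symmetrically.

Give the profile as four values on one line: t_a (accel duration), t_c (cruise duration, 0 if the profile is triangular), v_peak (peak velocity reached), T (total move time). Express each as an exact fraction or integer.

t_a=1 t_c=6 v_peak=13/4 T=8

vₘ²/aₘ = (13/4)²/(13/4) = 13/4
91/4 ≥ 13/4 ⇒ cruise phase
t_a = (13/4)/(13/4) = 1; v_peak = 13/4
d_cruise = 91/4 − 13/4 = 39/2; t_c = (39/2)/(13/4) = 6
T = 2·1 + 6 = 8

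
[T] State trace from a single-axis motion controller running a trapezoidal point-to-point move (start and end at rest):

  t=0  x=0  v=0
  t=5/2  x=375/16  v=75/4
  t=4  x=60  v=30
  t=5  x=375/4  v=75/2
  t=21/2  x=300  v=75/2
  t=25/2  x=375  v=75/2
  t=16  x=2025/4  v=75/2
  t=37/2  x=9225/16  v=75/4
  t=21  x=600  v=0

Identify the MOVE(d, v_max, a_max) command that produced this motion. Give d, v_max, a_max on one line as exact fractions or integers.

final state: t=21, x=600, v=0 → d = 600
a_max = (75/4−0)/(5/2−0) = 15/2
max v = 75/2 over t∈[5,16] → v_max = 75/2
check: 75/2·(5+11) = 600 ✓

d=600 v_max=75/2 a_max=15/2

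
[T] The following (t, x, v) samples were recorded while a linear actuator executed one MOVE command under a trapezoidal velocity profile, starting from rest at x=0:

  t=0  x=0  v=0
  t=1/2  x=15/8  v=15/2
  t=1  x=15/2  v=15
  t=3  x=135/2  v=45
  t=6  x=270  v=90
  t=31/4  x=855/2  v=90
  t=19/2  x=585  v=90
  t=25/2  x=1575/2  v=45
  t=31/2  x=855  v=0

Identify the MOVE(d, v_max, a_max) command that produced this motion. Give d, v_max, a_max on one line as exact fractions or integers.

final state: t=31/2, x=855, v=0 → d = 855
a_max = (15/2−0)/(1/2−0) = 15
max v = 90 over t∈[6,19/2] → v_max = 90
check: 90·(6+7/2) = 855 ✓

d=855 v_max=90 a_max=15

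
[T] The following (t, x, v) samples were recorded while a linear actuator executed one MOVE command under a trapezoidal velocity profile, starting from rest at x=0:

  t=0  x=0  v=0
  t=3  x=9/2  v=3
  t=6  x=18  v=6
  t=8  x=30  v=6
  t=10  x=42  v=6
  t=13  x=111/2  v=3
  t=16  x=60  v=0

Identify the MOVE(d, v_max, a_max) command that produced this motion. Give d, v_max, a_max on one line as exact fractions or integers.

final state: t=16, x=60, v=0 → d = 60
a_max = (3−0)/(3−0) = 1
max v = 6 over t∈[6,10] → v_max = 6
check: 6·(6+4) = 60 ✓

d=60 v_max=6 a_max=1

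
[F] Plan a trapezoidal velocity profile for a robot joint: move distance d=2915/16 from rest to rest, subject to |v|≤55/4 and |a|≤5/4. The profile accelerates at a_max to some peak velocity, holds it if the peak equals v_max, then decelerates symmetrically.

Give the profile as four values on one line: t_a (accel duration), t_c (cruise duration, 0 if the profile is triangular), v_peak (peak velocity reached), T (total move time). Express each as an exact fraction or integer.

t_a=11 t_c=9/4 v_peak=55/4 T=97/4

(v_max)²/a_max = (55/4)²/(5/4) = 605/4
2915/16 ≥ 605/4 → trapezoidal
t_a = (55/4)/(5/4) = 11; v_peak = 55/4
d_cruise = 2915/16 − 605/4 = 495/16; t_c = (495/16)/(55/4) = 9/4
T = 2·11 + 9/4 = 97/4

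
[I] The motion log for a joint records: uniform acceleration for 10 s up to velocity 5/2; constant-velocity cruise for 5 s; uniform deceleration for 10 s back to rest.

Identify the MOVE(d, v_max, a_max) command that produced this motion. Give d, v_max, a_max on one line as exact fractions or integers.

d=75/2 v_max=5/2 a_max=1/4

a_max = (5/2)/10 = 1/4
d_a = ½·5/2·10 = 25/2; d_c = 5/2·5 = 25/2
d = 2·25/2 + 25/2 = 75/2
t_c = 5 > 0 → v_max = v_peak = 5/2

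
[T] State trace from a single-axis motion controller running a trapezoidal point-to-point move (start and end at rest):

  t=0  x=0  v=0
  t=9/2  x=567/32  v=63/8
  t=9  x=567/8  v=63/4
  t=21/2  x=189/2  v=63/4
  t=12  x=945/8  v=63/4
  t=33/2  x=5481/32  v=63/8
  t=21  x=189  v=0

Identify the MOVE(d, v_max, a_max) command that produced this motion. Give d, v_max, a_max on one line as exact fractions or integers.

d=189 v_max=63/4 a_max=7/4

final state: t=21, x=189, v=0 → d = 189
a_max = (63/8−0)/(9/2−0) = 7/4
max v = 63/4 over t∈[9,12] → v_max = 63/4
check: 63/4·(9+3) = 189 ✓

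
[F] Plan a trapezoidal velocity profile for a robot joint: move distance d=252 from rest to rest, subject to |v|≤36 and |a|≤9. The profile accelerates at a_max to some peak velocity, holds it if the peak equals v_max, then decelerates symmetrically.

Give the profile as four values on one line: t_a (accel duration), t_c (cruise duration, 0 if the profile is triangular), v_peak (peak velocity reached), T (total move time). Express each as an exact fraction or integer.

v_max²/a_max = 36²/9 = 144
252 ≥ 144 ⇒ cruise phase
t_a = 36/9 = 4; v_peak = 36
d_cruise = 252 − 144 = 108; t_c = 108/36 = 3
T = 2·4 + 3 = 11

t_a=4 t_c=3 v_peak=36 T=11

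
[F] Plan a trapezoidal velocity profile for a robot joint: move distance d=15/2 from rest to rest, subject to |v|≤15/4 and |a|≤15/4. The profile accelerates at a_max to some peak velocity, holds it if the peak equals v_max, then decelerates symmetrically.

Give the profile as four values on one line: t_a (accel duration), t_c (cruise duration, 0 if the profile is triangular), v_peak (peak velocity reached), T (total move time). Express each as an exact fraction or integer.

v_max²/a_max = (15/4)²/(15/4) = 15/4
15/2 ≥ 15/4 ⇒ cruise phase
t_a = (15/4)/(15/4) = 1; v_peak = 15/4
d_cruise = 15/2 − 15/4 = 15/4; t_c = (15/4)/(15/4) = 1
T = 2·1 + 1 = 3

t_a=1 t_c=1 v_peak=15/4 T=3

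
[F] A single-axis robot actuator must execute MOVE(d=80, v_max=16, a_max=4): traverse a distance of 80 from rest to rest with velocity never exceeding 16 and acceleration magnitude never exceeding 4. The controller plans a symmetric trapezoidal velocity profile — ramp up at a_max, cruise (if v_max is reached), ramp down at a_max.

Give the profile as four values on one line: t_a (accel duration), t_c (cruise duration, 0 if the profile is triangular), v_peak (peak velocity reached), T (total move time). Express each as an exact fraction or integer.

t_a=4 t_c=1 v_peak=16 T=9

v_max²/a_max = 16²/4 = 64
80 ≥ 64 so v_max reached
t_a = 16/4 = 4; v_peak = 16
d_cruise = 80 − 64 = 16; t_c = 16/16 = 1
T = 2·4 + 1 = 9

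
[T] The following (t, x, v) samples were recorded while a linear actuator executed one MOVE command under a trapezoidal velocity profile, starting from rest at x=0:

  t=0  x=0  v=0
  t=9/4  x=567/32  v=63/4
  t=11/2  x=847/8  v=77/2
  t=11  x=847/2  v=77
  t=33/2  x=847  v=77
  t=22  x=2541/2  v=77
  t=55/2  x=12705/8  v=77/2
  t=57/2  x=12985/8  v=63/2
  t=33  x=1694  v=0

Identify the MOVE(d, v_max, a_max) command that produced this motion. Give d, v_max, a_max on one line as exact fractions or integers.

d=1694 v_max=77 a_max=7

final state: t=33, x=1694, v=0 → d = 1694
a_max = (63/4−0)/(9/4−0) = 7
max v = 77 over t∈[11,22] → v_max = 77
check: 77·(11+11) = 1694 ✓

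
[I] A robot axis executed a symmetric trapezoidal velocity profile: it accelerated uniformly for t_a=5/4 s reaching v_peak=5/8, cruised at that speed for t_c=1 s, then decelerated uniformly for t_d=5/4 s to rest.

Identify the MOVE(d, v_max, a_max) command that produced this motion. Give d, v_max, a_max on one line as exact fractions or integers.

a_max = (5/8)/(5/4) = 1/2
d_a = ½·5/8·5/4 = 25/64; d_c = 5/8·1 = 5/8
d = 2·25/64 + 5/8 = 45/32
t_c = 1 > 0 → v_max = v_peak = 5/8

d=45/32 v_max=5/8 a_max=1/2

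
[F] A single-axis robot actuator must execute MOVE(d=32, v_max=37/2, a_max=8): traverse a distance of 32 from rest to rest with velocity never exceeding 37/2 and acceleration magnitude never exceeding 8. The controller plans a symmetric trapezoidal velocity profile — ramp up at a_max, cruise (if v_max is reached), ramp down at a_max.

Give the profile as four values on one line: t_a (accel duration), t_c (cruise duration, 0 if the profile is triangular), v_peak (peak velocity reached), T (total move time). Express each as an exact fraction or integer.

v_max²/a_max = (37/2)²/8 = 1369/32
32 < 1369/32 ⇒ no cruise
v_peak = √(32·8) = √256 = 16
t_a = 16/8 = 2; t_c = 0
T = 2·2 = 4

t_a=2 t_c=0 v_peak=16 T=4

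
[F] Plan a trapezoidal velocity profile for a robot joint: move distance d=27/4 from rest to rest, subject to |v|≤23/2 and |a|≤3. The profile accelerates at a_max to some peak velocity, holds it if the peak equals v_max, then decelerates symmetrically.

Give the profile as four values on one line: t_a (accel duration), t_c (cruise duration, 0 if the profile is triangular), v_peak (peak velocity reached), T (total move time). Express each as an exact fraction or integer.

t_a=3/2 t_c=0 v_peak=9/2 T=3

vₘ²/aₘ = (23/2)²/3 = 529/12
27/4 < 529/12 so t_c = 0
v_peak = √(27/4·3) = √(81/4) = 9/2
t_a = (9/2)/3 = 3/2; t_c = 0
T = 2·3/2 = 3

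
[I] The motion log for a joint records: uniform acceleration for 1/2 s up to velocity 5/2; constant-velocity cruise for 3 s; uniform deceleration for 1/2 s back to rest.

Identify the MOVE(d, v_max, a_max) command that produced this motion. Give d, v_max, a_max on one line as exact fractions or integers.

a_max = (5/2)/(1/2) = 5
d_a = ½·5/2·1/2 = 5/8; d_c = 5/2·3 = 15/2
d = 2·5/8 + 15/2 = 35/4
t_c = 3 > 0 ⇒ limit active, v_max = 5/2

d=35/4 v_max=5/2 a_max=5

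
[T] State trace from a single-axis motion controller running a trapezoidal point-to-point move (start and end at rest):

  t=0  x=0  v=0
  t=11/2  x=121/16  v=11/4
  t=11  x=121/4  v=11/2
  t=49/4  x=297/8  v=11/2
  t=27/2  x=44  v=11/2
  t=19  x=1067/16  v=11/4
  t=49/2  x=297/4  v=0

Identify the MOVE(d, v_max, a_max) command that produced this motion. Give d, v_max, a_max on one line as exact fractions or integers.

final state: t=49/2, x=297/4, v=0 → d = 297/4
a_max = (11/4−0)/(11/2−0) = 1/2
max v = 11/2 over t∈[11,27/2] → v_max = 11/2
check: 11/2·(11+5/2) = 297/4 ✓

d=297/4 v_max=11/2 a_max=1/2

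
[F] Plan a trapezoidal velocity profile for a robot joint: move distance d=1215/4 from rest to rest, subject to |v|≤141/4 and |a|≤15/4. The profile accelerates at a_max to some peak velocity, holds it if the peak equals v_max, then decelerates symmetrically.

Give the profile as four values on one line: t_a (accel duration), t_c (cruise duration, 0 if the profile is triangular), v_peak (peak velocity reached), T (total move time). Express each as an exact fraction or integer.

t_a=9 t_c=0 v_peak=135/4 T=18

vₘ²/aₘ = (141/4)²/(15/4) = 6627/20
1215/4 < 6627/20 so t_c = 0
v_peak = √(1215/4·15/4) = √(18225/16) = 135/4
t_a = (135/4)/(15/4) = 9; t_c = 0
T = 2·9 = 18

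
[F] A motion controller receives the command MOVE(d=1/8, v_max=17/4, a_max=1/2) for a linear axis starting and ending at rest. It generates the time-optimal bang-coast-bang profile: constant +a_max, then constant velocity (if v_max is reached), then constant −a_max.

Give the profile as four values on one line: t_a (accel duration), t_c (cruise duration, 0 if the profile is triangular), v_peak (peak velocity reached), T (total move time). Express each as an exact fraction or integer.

t_a=1/2 t_c=0 v_peak=1/4 T=1

v_max²/a_max = (17/4)²/(1/2) = 289/8
1/8 < 289/8 ⇒ no cruise
v_peak = √(1/8·1/2) = √(1/16) = 1/4
t_a = (1/4)/(1/2) = 1/2; t_c = 0
T = 2·1/2 = 1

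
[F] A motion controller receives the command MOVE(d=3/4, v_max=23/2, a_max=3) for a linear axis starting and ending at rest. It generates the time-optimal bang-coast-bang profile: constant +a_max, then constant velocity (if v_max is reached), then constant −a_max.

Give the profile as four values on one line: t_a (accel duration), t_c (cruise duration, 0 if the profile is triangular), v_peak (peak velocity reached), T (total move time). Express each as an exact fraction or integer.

vₘ²/aₘ = (23/2)²/3 = 529/12
3/4 < 529/12 → triangular
v_peak = √(3/4·3) = √(9/4) = 3/2
t_a = (3/2)/3 = 1/2; t_c = 0
T = 2·1/2 = 1

t_a=1/2 t_c=0 v_peak=3/2 T=1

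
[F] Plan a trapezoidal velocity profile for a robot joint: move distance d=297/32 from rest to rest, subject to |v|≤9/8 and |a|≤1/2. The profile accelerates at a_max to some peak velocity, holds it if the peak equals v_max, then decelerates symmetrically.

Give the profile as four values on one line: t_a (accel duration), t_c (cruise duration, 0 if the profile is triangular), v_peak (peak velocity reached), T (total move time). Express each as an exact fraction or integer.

t_a=9/4 t_c=6 v_peak=9/8 T=21/2

v_max²/a_max = (9/8)²/(1/2) = 81/32
297/32 ≥ 81/32 so v_max reached
t_a = (9/8)/(1/2) = 9/4; v_peak = 9/8
d_cruise = 297/32 − 81/32 = 27/4; t_c = (27/4)/(9/8) = 6
T = 2·9/4 + 6 = 21/2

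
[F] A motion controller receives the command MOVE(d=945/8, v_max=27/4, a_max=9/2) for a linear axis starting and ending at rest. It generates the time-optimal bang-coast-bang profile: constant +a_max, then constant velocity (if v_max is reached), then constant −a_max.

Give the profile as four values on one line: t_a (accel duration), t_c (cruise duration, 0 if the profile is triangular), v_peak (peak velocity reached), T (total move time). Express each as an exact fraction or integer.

t_a=3/2 t_c=16 v_peak=27/4 T=19

vₘ²/aₘ = (27/4)²/(9/2) = 81/8
945/8 ≥ 81/8 so v_max reached
t_a = (27/4)/(9/2) = 3/2; v_peak = 27/4
d_cruise = 945/8 − 81/8 = 108; t_c = 108/(27/4) = 16
T = 2·3/2 + 16 = 19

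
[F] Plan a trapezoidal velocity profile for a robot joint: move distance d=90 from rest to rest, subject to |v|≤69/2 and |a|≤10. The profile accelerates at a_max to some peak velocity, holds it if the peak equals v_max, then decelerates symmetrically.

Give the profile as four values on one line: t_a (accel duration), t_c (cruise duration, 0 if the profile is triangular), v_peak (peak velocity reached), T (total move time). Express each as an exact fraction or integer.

vₘ²/aₘ = (69/2)²/10 = 4761/40
90 < 4761/40 so t_c = 0
v_peak = √(90·10) = √900 = 30
t_a = 30/10 = 3; t_c = 0
T = 2·3 = 6

t_a=3 t_c=0 v_peak=30 T=6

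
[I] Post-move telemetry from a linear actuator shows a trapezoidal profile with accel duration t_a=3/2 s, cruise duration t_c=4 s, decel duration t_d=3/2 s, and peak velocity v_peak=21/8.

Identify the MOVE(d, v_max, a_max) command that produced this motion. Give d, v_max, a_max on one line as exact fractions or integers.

a_max = (21/8)/(3/2) = 7/4
d_a = ½·21/8·3/2 = 63/32; d_c = 21/8·4 = 21/2
d = 2·63/32 + 21/2 = 231/16
t_c = 4 > 0 ⇒ limit active, v_max = 21/8

d=231/16 v_max=21/8 a_max=7/4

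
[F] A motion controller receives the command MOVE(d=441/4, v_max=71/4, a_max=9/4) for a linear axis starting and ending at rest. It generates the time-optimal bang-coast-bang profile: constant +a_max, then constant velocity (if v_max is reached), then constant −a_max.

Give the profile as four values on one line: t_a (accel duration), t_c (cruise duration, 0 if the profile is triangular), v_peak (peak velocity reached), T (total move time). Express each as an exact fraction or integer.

v_max²/a_max = (71/4)²/(9/4) = 5041/36
441/4 < 5041/36 ⇒ no cruise
v_peak = √(441/4·9/4) = √(3969/16) = 63/4
t_a = (63/4)/(9/4) = 7; t_c = 0
T = 2·7 = 14

t_a=7 t_c=0 v_peak=63/4 T=14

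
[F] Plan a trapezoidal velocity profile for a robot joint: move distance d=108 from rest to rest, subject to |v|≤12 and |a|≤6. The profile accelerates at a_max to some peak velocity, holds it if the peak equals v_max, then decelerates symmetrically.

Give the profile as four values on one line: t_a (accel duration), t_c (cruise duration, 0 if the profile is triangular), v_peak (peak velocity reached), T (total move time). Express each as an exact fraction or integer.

(v_max)²/a_max = 12²/6 = 24
108 ≥ 24 ⇒ cruise phase
t_a = 12/6 = 2; v_peak = 12
d_cruise = 108 − 24 = 84; t_c = 84/12 = 7
T = 2·2 + 7 = 11

t_a=2 t_c=7 v_peak=12 T=11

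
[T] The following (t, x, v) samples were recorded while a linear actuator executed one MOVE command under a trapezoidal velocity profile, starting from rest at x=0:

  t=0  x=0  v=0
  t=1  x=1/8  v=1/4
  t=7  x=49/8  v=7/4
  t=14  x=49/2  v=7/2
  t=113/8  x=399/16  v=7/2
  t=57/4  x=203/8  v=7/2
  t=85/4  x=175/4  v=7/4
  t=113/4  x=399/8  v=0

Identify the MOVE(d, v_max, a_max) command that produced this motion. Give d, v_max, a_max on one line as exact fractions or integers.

final state: t=113/4, x=399/8, v=0 → d = 399/8
a_max = (1/4−0)/(1−0) = 1/4
max v = 7/2 over t∈[14,57/4] → v_max = 7/2
check: 7/2·(14+1/4) = 399/8 ✓

d=399/8 v_max=7/2 a_max=1/4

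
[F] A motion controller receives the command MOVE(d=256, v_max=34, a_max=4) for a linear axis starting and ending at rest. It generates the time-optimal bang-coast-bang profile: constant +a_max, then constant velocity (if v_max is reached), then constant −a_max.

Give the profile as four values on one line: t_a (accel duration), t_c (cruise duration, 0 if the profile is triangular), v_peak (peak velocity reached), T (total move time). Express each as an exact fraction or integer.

vₘ²/aₘ = 34²/4 = 289
256 < 289 so t_c = 0
v_peak = √(256·4) = √1024 = 32
t_a = 32/4 = 8; t_c = 0
T = 2·8 = 16

t_a=8 t_c=0 v_peak=32 T=16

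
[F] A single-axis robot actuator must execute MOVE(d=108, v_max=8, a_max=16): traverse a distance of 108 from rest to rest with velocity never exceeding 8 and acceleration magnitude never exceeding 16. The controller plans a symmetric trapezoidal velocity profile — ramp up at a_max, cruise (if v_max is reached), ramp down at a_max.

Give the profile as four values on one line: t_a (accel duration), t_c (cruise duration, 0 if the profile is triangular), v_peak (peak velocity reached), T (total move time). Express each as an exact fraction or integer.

t_a=1/2 t_c=13 v_peak=8 T=14

vₘ²/aₘ = 8²/16 = 4
108 ≥ 4 ⇒ cruise phase
t_a = 8/16 = 1/2; v_peak = 8
d_cruise = 108 − 4 = 104; t_c = 104/8 = 13
T = 2·1/2 + 13 = 14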